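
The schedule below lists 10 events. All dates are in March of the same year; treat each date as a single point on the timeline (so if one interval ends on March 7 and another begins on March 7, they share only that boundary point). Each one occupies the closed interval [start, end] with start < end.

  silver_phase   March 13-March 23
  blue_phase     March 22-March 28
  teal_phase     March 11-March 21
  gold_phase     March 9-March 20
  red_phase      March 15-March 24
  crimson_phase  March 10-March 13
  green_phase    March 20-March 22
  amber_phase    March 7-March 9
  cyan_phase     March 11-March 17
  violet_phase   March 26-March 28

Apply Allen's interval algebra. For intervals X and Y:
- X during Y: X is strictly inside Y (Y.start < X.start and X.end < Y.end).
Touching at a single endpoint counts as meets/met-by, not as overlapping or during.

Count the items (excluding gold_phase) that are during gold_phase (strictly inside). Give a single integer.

2

Target gold_phase = [March 9, March 20].
amber_phase [March 7, March 9] → meets → no.
blue_phase [March 22, March 28] → after → no.
crimson_phase [March 10, March 13] → during → counts.
cyan_phase [March 11, March 17] → during → counts.
green_phase [March 20, March 22] → met-by → no.
red_phase [March 15, March 24] → overlapped-by → no.
silver_phase [March 13, March 23] → overlapped-by → no.
teal_phase [March 11, March 21] → overlapped-by → no.
violet_phase [March 26, March 28] → after → no.
Total: 2.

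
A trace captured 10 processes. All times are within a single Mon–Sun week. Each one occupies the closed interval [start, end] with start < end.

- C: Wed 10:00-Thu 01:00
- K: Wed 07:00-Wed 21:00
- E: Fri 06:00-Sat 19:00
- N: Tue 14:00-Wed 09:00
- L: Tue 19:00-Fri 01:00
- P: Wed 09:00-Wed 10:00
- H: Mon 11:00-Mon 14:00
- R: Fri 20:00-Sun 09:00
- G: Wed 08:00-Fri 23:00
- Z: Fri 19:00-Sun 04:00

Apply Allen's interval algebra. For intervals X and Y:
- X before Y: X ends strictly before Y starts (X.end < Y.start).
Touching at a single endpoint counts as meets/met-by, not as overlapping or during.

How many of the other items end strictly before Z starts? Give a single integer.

Target Z = [Fri 19:00, Sun 04:00].
C [Wed 10:00, Thu 01:00] → before → counts.
E [Fri 06:00, Sat 19:00] → overlaps → no.
G [Wed 08:00, Fri 23:00] → overlaps → no.
H [Mon 11:00, Mon 14:00] → before → counts.
K [Wed 07:00, Wed 21:00] → before → counts.
L [Tue 19:00, Fri 01:00] → before → counts.
N [Tue 14:00, Wed 09:00] → before → counts.
P [Wed 09:00, Wed 10:00] → before → counts.
R [Fri 20:00, Sun 09:00] → overlapped-by → no.
Total: 6.

6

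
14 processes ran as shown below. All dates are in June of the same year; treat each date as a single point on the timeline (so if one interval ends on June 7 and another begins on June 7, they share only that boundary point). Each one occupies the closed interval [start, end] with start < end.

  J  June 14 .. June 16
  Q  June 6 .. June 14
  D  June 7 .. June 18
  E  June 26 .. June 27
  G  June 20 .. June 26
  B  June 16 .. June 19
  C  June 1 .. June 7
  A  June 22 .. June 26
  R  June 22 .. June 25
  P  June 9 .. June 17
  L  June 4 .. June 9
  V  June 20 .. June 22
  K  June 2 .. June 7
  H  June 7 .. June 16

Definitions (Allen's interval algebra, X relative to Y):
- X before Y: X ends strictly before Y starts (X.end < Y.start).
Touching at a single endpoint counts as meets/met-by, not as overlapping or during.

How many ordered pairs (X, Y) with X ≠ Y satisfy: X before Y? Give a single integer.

Checking all 182 ordered pairs for relation 'before'; matching pairs in alphabetical order:
(B, A): B before A ✓
(B, E): B before E ✓
(B, G): B before G ✓
(B, R): B before R ✓
(B, V): B before V ✓
(C, A): C before A ✓
(C, B): C before B ✓
(C, E): C before E ✓
(C, G): C before G ✓
(C, J): C before J ✓
(C, P): C before P ✓
(C, R): C before R ✓
(C, V): C before V ✓
(D, A): D before A ✓
(D, E): D before E ✓
(D, G): D before G ✓
(D, R): D before R ✓
(D, V): D before V ✓
(H, A): H before A ✓
(H, E): H before E ✓
(H, G): H before G ✓
(H, R): H before R ✓
(H, V): H before V ✓
(J, A): J before A ✓
... plus 32 further pairs not listed.
Count: 56.

56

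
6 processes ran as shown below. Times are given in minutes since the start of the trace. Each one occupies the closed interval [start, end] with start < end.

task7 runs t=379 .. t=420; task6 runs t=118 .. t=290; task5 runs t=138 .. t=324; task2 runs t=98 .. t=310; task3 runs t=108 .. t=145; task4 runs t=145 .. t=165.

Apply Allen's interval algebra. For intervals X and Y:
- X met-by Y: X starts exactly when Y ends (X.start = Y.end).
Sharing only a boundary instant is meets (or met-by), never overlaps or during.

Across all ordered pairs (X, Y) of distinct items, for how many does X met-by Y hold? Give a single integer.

Checking all 30 ordered pairs for relation 'met-by'; matching pairs in alphabetical order:
(task4, task3): task4 met-by task3 ✓
Count: 1.

1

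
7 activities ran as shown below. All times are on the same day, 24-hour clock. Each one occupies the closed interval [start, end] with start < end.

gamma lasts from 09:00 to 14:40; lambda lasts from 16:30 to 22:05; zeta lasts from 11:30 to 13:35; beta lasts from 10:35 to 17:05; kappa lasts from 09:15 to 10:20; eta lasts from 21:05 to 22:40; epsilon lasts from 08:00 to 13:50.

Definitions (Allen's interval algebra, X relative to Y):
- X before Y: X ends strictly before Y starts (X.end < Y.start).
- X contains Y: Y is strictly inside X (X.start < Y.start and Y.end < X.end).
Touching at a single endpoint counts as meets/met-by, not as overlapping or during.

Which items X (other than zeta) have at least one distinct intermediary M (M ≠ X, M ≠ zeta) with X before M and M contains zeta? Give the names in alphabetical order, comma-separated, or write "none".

kappa

Target zeta = [11:30, 13:35].
Intermediaries M with M contains zeta: beta, epsilon, gamma.
Via beta — items with X before beta: kappa.
Via epsilon — items with X before epsilon: none.
Via gamma — items with X before gamma: none.
Union: kappa.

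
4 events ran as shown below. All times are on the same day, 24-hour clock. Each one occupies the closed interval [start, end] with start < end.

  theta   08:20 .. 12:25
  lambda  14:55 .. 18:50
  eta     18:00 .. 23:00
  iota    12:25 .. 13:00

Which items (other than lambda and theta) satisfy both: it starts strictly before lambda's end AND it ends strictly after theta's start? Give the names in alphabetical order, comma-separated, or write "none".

eta, iota

Conditions: its start is strictly before lambda's end (X.start < 18:50) AND its end is strictly after theta's start (X.end > 08:20).
eta: start 18:00 < 18:50? ✓; end 23:00 > 08:20? ✓ → yes.
iota: start 12:25 < 18:50? ✓; end 13:00 > 08:20? ✓ → yes.
Result: eta, iota.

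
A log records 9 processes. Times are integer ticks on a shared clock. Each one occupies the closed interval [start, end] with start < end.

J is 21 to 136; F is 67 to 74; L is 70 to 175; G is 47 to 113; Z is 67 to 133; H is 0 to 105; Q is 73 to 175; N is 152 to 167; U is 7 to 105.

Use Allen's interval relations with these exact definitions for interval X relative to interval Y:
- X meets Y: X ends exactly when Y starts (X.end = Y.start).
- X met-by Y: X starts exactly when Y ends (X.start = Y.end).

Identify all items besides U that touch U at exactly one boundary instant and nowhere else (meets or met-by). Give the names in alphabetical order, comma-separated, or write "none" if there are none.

none

Target U = [7, 105].
F [67, 74] → during → no.
G [47, 113] → overlapped-by → no.
H [0, 105] → finished-by → no.
J [21, 136] → overlapped-by → no.
L [70, 175] → overlapped-by → no.
N [152, 167] → after → no.
Q [73, 175] → overlapped-by → no.
Z [67, 133] → overlapped-by → no.
Result: none.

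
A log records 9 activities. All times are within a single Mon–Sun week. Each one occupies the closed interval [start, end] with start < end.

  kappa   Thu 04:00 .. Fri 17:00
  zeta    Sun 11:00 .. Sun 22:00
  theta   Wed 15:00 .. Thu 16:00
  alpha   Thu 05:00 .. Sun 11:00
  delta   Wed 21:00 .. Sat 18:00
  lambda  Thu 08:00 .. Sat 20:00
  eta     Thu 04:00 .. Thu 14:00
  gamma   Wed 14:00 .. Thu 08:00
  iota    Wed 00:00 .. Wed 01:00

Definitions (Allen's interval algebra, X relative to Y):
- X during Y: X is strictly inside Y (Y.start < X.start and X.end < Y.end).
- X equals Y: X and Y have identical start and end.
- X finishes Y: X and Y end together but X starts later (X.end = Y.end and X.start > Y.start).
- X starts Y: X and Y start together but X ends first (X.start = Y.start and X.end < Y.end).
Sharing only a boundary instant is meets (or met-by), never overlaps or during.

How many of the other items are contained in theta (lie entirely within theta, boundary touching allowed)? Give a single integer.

Target theta = [Wed 15:00, Thu 16:00].
alpha [Thu 05:00, Sun 11:00] → overlapped-by → no.
delta [Wed 21:00, Sat 18:00] → overlapped-by → no.
eta [Thu 04:00, Thu 14:00] → during → counts.
gamma [Wed 14:00, Thu 08:00] → overlaps → no.
iota [Wed 00:00, Wed 01:00] → before → no.
kappa [Thu 04:00, Fri 17:00] → overlapped-by → no.
lambda [Thu 08:00, Sat 20:00] → overlapped-by → no.
zeta [Sun 11:00, Sun 22:00] → after → no.
Total: 1.

1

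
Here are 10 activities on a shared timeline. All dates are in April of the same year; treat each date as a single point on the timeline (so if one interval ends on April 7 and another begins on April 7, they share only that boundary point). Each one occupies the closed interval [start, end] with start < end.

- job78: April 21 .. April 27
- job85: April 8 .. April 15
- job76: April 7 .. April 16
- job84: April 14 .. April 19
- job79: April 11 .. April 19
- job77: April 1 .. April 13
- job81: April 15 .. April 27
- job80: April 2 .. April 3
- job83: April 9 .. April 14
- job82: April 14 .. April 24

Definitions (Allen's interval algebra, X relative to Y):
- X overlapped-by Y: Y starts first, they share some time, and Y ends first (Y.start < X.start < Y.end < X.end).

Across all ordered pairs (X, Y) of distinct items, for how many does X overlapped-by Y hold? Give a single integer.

17

Checking all 90 ordered pairs for relation 'overlapped-by'; matching pairs in alphabetical order:
(job76, job77): job76 overlapped-by job77 ✓
(job78, job82): job78 overlapped-by job82 ✓
(job79, job76): job79 overlapped-by job76 ✓
(job79, job77): job79 overlapped-by job77 ✓
(job79, job83): job79 overlapped-by job83 ✓
(job79, job85): job79 overlapped-by job85 ✓
(job81, job76): job81 overlapped-by job76 ✓
(job81, job79): job81 overlapped-by job79 ✓
(job81, job82): job81 overlapped-by job82 ✓
(job81, job84): job81 overlapped-by job84 ✓
(job82, job76): job82 overlapped-by job76 ✓
(job82, job79): job82 overlapped-by job79 ✓
(job82, job85): job82 overlapped-by job85 ✓
(job83, job77): job83 overlapped-by job77 ✓
(job84, job76): job84 overlapped-by job76 ✓
(job84, job85): job84 overlapped-by job85 ✓
(job85, job77): job85 overlapped-by job77 ✓
Count: 17.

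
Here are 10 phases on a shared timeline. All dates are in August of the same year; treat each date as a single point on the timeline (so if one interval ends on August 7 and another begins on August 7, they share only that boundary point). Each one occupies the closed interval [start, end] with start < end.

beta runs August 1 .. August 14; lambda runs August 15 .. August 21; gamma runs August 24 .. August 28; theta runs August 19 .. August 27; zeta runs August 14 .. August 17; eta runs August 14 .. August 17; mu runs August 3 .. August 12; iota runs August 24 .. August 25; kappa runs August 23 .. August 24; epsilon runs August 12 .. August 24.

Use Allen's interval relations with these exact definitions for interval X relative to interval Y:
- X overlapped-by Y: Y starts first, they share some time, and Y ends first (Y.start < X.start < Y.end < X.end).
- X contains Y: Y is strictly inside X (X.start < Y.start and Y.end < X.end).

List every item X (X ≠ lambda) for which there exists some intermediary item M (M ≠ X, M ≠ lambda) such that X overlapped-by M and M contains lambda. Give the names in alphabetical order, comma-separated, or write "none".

Target lambda = [August 15, August 21].
Intermediaries M with M contains lambda: epsilon.
Via epsilon — items with X overlapped-by epsilon: theta.
Union: theta.

theta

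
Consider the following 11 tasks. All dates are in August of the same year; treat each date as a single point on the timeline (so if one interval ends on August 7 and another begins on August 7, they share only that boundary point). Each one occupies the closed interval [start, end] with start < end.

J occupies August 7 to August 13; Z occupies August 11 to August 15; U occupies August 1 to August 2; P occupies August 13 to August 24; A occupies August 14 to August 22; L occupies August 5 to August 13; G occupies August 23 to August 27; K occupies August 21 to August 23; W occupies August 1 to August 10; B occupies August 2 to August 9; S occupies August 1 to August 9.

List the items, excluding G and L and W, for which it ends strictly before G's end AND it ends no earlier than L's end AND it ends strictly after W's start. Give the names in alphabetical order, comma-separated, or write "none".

A, J, K, P, Z

Conditions: its end is strictly before G's end (X.end < August 27) AND its end is no earlier than L's end (X.end >= August 13) AND its end is strictly after W's start (X.end > August 1).
A: end August 22 < August 27? ✓; end August 22 >= August 13? ✓; end August 22 > August 1? ✓ → yes.
B: end August 9 < August 27? ✓; end August 9 >= August 13? ✗; end August 9 > August 1? ✓ → no.
J: end August 13 < August 27? ✓; end August 13 >= August 13? ✓; end August 13 > August 1? ✓ → yes.
K: end August 23 < August 27? ✓; end August 23 >= August 13? ✓; end August 23 > August 1? ✓ → yes.
P: end August 24 < August 27? ✓; end August 24 >= August 13? ✓; end August 24 > August 1? ✓ → yes.
S: end August 9 < August 27? ✓; end August 9 >= August 13? ✗; end August 9 > August 1? ✓ → no.
U: end August 2 < August 27? ✓; end August 2 >= August 13? ✗; end August 2 > August 1? ✓ → no.
Z: end August 15 < August 27? ✓; end August 15 >= August 13? ✓; end August 15 > August 1? ✓ → yes.
Result: A, J, K, P, Z.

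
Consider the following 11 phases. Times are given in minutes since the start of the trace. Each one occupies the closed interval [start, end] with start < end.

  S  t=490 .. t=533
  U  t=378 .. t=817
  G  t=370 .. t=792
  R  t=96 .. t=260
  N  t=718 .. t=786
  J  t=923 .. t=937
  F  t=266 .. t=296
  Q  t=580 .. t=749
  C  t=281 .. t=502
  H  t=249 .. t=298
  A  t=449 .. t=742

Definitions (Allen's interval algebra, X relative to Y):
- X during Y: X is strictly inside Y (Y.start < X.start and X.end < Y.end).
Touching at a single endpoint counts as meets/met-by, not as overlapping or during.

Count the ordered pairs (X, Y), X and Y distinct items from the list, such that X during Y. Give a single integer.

10

Checking all 110 ordered pairs for relation 'during'; matching pairs in alphabetical order:
(A, G): A during G ✓
(A, U): A during U ✓
(F, H): F during H ✓
(N, G): N during G ✓
(N, U): N during U ✓
(Q, G): Q during G ✓
(Q, U): Q during U ✓
(S, A): S during A ✓
(S, G): S during G ✓
(S, U): S during U ✓
Count: 10.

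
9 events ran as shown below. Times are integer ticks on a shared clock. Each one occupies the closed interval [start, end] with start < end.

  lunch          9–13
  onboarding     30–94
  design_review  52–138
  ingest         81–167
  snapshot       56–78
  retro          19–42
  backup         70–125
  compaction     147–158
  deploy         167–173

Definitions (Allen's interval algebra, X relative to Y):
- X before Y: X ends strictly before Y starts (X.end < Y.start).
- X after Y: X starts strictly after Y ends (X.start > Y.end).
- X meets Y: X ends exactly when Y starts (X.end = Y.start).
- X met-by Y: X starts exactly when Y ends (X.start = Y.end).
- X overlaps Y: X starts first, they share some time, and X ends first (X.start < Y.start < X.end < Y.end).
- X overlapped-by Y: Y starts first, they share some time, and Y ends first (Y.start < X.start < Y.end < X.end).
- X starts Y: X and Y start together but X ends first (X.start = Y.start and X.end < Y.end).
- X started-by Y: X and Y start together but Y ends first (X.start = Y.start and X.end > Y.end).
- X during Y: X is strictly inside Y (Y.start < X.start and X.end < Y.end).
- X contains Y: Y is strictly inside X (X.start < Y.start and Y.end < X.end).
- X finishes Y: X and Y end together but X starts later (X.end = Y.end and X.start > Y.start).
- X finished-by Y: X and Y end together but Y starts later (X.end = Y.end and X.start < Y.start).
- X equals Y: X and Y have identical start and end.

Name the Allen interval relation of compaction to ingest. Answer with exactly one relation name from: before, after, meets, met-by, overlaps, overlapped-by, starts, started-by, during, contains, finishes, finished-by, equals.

compaction = [147, 158]; ingest = [81, 167].
Compare endpoints: compaction.start > ingest.start, compaction.start < ingest.end, compaction.end > ingest.start, compaction.end < ingest.end.
That pattern is 'during'.

during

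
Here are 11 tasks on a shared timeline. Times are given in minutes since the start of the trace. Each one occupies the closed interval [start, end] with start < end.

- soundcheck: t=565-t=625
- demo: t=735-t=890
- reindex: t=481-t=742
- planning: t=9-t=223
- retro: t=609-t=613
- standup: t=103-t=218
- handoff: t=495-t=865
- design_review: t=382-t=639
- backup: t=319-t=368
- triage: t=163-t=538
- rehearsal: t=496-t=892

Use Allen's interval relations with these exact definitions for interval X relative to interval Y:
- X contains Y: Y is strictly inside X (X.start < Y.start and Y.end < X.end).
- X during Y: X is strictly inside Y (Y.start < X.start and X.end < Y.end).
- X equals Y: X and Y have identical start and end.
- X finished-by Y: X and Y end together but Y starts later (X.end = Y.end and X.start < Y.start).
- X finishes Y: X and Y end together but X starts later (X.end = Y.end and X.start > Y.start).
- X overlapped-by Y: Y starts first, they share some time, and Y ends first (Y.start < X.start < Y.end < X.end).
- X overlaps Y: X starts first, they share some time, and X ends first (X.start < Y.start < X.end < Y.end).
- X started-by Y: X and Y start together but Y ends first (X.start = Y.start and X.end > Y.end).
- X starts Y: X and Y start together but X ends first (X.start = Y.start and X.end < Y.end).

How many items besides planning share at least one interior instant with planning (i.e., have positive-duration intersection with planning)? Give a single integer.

2

Target planning = [t=9, t=223].
backup [t=319, t=368] → after → no.
demo [t=735, t=890] → after → no.
design_review [t=382, t=639] → after → no.
handoff [t=495, t=865] → after → no.
rehearsal [t=496, t=892] → after → no.
reindex [t=481, t=742] → after → no.
retro [t=609, t=613] → after → no.
soundcheck [t=565, t=625] → after → no.
standup [t=103, t=218] → during → counts.
triage [t=163, t=538] → overlapped-by → counts.
Total: 2.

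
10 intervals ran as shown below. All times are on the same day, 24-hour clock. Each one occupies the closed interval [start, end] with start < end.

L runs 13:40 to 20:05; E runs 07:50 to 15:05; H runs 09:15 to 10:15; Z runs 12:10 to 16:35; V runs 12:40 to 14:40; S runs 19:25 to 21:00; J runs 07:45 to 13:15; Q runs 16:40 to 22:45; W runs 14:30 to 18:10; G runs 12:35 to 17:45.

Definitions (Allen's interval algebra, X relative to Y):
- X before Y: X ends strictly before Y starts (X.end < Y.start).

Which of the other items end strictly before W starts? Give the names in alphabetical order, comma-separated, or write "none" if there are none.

Target W = [14:30, 18:10].
E [07:50, 15:05] → overlaps → no.
G [12:35, 17:45] → overlaps → no.
H [09:15, 10:15] → before → yes.
J [07:45, 13:15] → before → yes.
L [13:40, 20:05] → contains → no.
Q [16:40, 22:45] → overlapped-by → no.
S [19:25, 21:00] → after → no.
V [12:40, 14:40] → overlaps → no.
Z [12:10, 16:35] → overlaps → no.
Result: H, J.

H, J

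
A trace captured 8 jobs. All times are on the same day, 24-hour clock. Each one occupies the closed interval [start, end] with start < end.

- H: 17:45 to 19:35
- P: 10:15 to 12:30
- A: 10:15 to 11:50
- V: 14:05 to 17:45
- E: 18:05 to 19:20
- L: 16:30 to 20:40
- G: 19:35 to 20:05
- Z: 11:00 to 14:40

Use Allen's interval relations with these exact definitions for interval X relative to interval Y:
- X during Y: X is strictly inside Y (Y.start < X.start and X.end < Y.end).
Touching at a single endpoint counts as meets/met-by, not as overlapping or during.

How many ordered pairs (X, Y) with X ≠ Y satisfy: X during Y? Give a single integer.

Checking all 56 ordered pairs for relation 'during'; matching pairs in alphabetical order:
(E, H): E during H ✓
(E, L): E during L ✓
(G, L): G during L ✓
(H, L): H during L ✓
Count: 4.

4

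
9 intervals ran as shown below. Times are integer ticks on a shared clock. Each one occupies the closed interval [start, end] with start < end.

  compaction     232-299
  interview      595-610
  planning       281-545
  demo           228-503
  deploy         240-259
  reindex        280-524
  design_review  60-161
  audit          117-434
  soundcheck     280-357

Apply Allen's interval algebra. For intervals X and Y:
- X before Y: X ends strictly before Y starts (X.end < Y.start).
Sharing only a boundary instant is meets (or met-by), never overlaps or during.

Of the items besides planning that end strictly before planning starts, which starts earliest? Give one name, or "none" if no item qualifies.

Target planning = [281, 545].
audit [117, 434] → overlaps → excluded.
compaction [232, 299] → overlaps → excluded.
demo [228, 503] → overlaps → excluded.
deploy [240, 259] → before → candidate.
design_review [60, 161] → before → candidate.
interview [595, 610] → after → excluded.
reindex [280, 524] → overlaps → excluded.
soundcheck [280, 357] → overlaps → excluded.
Among candidates, earliest start is 60 → design_review.

design_review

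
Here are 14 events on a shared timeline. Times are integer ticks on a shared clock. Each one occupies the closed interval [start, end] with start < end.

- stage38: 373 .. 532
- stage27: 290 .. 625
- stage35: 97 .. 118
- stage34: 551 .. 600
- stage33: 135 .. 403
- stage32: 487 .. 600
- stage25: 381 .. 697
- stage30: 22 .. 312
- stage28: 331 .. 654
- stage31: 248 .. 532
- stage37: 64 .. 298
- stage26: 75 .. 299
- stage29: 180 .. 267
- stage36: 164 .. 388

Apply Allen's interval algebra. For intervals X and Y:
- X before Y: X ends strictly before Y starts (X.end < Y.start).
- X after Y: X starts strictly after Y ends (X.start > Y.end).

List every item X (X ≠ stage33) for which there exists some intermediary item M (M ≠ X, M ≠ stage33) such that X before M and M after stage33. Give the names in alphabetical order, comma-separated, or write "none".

Target stage33 = [135, 403].
Intermediaries M with M after stage33: stage32, stage34.
Via stage32 — items with X before stage32: stage26, stage29, stage30, stage35, stage36, stage37.
Via stage34 — items with X before stage34: stage26, stage29, stage30, stage31, stage35, stage36, stage37, stage38.
Union: stage26, stage29, stage30, stage31, stage35, stage36, stage37, stage38.

stage26, stage29, stage30, stage31, stage35, stage36, stage37, stage38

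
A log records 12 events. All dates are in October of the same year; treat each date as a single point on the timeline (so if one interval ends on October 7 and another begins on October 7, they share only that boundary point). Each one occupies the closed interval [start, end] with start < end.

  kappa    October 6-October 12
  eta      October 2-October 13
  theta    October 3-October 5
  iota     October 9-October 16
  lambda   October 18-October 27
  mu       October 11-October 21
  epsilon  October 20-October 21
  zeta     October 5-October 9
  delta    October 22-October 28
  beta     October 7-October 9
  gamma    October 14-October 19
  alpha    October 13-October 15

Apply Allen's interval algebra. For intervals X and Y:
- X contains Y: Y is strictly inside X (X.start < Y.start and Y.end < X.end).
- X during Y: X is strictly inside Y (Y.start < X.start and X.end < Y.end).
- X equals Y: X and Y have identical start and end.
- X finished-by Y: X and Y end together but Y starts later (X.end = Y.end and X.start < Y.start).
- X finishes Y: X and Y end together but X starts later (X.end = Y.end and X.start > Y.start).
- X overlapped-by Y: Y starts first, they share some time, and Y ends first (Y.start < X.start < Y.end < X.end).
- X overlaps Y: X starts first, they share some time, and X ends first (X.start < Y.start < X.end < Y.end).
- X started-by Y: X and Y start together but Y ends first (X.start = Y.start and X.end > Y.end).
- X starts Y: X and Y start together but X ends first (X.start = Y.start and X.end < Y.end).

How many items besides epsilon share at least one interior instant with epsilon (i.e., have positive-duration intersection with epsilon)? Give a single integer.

Target epsilon = [October 20, October 21].
alpha [October 13, October 15] → before → no.
beta [October 7, October 9] → before → no.
delta [October 22, October 28] → after → no.
eta [October 2, October 13] → before → no.
gamma [October 14, October 19] → before → no.
iota [October 9, October 16] → before → no.
kappa [October 6, October 12] → before → no.
lambda [October 18, October 27] → contains → counts.
mu [October 11, October 21] → finished-by → counts.
theta [October 3, October 5] → before → no.
zeta [October 5, October 9] → before → no.
Total: 2.

2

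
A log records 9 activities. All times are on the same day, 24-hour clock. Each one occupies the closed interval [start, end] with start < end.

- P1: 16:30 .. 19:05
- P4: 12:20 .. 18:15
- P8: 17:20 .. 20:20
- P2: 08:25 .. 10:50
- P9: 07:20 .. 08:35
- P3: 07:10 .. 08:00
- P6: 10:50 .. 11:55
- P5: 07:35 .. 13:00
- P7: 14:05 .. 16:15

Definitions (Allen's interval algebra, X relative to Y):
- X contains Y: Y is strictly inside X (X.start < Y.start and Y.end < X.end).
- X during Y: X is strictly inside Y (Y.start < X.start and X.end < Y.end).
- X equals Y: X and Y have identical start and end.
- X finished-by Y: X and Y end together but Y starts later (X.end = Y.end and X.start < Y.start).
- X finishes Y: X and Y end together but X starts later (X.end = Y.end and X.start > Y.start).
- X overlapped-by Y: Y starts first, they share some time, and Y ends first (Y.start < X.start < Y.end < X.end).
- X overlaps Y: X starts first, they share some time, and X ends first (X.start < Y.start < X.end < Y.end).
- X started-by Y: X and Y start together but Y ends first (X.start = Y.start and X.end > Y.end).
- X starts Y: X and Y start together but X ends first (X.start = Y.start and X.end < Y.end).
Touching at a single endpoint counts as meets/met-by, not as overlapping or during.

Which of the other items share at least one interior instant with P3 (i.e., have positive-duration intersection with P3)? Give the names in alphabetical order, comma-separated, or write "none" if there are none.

Target P3 = [07:10, 08:00].
P1 [16:30, 19:05] → after → no.
P2 [08:25, 10:50] → after → no.
P4 [12:20, 18:15] → after → no.
P5 [07:35, 13:00] → overlapped-by → yes.
P6 [10:50, 11:55] → after → no.
P7 [14:05, 16:15] → after → no.
P8 [17:20, 20:20] → after → no.
P9 [07:20, 08:35] → overlapped-by → yes.
Result: P5, P9.

P5, P9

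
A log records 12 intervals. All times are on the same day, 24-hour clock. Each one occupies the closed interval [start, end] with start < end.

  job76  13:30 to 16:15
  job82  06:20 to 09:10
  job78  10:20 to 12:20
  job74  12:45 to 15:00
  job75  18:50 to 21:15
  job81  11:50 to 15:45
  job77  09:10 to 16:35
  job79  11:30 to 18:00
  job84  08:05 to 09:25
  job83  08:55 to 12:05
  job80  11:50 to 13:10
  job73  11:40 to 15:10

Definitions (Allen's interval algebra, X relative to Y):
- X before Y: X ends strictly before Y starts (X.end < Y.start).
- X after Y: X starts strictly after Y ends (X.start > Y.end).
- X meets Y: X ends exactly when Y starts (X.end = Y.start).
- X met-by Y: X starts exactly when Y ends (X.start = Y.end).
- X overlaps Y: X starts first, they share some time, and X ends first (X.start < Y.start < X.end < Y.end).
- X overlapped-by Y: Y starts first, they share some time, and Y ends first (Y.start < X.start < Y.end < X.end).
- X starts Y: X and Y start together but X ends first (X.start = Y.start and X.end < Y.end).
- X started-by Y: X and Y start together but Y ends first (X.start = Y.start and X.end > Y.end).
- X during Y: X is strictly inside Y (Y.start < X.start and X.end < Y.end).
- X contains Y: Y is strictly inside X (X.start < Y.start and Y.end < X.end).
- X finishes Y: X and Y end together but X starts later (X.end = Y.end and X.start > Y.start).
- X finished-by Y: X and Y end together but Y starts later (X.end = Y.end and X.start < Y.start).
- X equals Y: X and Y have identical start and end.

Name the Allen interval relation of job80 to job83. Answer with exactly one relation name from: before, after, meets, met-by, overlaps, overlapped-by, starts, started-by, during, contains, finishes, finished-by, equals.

overlapped-by

job80 = [11:50, 13:10]; job83 = [08:55, 12:05].
Compare endpoints: job80.start > job83.start, job80.start < job83.end, job80.end > job83.start, job80.end > job83.end.
That pattern is 'overlapped-by'.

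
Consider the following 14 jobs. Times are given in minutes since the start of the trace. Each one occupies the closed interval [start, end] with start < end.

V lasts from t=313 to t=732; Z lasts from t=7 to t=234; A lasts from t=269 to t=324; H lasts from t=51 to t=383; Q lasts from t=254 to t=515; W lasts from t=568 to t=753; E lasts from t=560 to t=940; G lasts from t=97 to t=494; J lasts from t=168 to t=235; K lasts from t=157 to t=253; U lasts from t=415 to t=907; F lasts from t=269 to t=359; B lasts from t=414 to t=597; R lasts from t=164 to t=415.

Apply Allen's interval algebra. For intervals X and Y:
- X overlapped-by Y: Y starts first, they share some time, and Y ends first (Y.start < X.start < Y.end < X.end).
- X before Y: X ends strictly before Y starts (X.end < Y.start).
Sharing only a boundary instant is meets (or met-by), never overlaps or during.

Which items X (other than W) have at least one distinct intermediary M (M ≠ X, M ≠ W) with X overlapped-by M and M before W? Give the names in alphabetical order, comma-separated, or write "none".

B, G, H, J, K, Q, R, U, V

Target W = [t=568, t=753].
Intermediaries M with M before W: A, F, G, H, J, K, Q, R, Z.
Via A — items with X overlapped-by A: V.
Via F — items with X overlapped-by F: V.
Via G — items with X overlapped-by G: B, Q, U, V.
Via H — items with X overlapped-by H: G, Q, R, V.
Via J — items with X overlapped-by J: none.
Via K — items with X overlapped-by K: R.
Via Q — items with X overlapped-by Q: B, U, V.
Via R — items with X overlapped-by R: B, Q, V.
Via Z — items with X overlapped-by Z: G, H, J, K, R.
Union: B, G, H, J, K, Q, R, U, V.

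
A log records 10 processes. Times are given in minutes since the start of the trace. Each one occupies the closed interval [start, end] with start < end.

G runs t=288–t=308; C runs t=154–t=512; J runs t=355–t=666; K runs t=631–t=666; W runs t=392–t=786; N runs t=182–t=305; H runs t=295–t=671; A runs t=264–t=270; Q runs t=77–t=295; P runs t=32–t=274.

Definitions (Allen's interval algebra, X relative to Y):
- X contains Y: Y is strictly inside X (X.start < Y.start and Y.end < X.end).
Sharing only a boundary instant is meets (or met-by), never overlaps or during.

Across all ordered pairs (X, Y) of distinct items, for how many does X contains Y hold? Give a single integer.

9

Checking all 90 ordered pairs for relation 'contains'; matching pairs in alphabetical order:
(C, A): C contains A ✓
(C, G): C contains G ✓
(C, N): C contains N ✓
(H, J): H contains J ✓
(H, K): H contains K ✓
(N, A): N contains A ✓
(P, A): P contains A ✓
(Q, A): Q contains A ✓
(W, K): W contains K ✓
Count: 9.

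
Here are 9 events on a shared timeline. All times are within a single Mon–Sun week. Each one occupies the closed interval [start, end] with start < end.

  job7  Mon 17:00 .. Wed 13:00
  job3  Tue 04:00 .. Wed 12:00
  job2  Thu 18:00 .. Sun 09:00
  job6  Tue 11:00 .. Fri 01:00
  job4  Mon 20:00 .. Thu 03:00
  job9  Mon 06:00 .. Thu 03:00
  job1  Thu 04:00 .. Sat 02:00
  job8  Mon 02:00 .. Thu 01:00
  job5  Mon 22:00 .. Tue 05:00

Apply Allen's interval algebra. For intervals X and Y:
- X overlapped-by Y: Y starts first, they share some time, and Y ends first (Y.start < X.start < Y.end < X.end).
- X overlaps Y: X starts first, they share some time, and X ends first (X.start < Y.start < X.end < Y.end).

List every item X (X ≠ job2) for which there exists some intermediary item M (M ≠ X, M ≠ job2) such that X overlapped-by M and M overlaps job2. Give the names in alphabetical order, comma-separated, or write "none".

Target job2 = [Thu 18:00, Sun 09:00].
Intermediaries M with M overlaps job2: job1, job6.
Via job1 — items with X overlapped-by job1: none.
Via job6 — items with X overlapped-by job6: job1.
Union: job1.

job1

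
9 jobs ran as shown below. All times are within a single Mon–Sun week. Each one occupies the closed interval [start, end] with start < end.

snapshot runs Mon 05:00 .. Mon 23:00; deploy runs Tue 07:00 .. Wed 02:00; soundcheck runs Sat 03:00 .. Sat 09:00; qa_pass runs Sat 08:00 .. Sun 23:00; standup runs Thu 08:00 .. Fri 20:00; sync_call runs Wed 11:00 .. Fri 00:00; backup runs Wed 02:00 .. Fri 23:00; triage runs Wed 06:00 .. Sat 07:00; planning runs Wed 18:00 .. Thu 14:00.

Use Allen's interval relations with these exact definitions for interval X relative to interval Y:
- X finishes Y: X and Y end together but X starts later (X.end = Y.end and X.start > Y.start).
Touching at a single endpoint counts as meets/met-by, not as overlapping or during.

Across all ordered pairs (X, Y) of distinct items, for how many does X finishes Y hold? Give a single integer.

Checking all 72 ordered pairs for relation 'finishes'; matching pairs in alphabetical order:
No pair satisfies it.
Count: 0.

0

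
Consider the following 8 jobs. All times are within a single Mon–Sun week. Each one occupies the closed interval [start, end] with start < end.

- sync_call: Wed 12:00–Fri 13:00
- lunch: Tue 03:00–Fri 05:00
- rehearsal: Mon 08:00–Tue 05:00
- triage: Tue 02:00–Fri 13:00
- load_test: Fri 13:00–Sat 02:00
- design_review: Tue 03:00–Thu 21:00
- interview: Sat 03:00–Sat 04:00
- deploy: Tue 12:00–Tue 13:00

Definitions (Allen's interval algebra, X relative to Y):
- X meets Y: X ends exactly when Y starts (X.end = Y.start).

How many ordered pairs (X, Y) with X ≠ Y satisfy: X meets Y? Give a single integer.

2

Checking all 56 ordered pairs for relation 'meets'; matching pairs in alphabetical order:
(sync_call, load_test): sync_call meets load_test ✓
(triage, load_test): triage meets load_test ✓
Count: 2.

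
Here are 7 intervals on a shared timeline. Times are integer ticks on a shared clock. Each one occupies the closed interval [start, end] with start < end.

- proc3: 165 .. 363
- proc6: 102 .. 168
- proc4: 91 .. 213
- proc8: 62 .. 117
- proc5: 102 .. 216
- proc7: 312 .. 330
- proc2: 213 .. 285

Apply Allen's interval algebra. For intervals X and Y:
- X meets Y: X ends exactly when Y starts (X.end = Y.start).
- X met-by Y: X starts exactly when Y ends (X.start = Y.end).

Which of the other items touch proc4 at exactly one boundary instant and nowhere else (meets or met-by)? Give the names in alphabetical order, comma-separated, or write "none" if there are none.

Target proc4 = [91, 213].
proc2 [213, 285] → met-by → yes.
proc3 [165, 363] → overlapped-by → no.
proc5 [102, 216] → overlapped-by → no.
proc6 [102, 168] → during → no.
proc7 [312, 330] → after → no.
proc8 [62, 117] → overlaps → no.
Result: proc2.

proc2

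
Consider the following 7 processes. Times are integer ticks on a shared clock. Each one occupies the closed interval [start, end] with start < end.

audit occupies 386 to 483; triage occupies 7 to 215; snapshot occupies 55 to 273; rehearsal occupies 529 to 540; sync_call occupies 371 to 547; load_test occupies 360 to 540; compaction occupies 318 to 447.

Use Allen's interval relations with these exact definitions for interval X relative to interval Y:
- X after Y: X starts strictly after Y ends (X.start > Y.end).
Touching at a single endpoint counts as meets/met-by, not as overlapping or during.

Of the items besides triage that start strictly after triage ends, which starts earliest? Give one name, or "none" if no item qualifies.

Target triage = [7, 215].
audit [386, 483] → after → candidate.
compaction [318, 447] → after → candidate.
load_test [360, 540] → after → candidate.
rehearsal [529, 540] → after → candidate.
snapshot [55, 273] → overlapped-by → excluded.
sync_call [371, 547] → after → candidate.
Among candidates, earliest start is 318 → compaction.

compaction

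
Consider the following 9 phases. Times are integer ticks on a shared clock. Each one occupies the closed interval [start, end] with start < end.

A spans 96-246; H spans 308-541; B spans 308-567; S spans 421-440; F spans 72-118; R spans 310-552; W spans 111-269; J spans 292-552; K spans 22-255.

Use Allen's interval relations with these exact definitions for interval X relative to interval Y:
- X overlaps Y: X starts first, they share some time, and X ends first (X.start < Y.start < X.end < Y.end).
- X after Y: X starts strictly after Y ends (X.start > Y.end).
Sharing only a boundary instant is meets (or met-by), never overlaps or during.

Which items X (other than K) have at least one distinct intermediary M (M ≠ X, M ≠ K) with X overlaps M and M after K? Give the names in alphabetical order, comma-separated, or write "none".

Target K = [22, 255].
Intermediaries M with M after K: B, H, J, R, S.
Via B — items with X overlaps B: J.
Via H — items with X overlaps H: none.
Via J — items with X overlaps J: none.
Via R — items with X overlaps R: H.
Via S — items with X overlaps S: none.
Union: H, J.

H, J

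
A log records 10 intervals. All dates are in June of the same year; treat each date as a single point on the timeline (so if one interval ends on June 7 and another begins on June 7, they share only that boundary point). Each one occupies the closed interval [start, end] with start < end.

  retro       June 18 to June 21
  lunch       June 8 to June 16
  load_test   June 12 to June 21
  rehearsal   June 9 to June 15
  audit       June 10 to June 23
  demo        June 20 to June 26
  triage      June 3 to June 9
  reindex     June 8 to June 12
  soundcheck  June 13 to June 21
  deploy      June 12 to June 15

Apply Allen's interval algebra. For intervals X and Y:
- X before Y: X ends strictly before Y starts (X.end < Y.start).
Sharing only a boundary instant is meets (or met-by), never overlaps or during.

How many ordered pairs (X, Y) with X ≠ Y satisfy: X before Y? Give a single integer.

15

Checking all 90 ordered pairs for relation 'before'; matching pairs in alphabetical order:
(deploy, demo): deploy before demo ✓
(deploy, retro): deploy before retro ✓
(lunch, demo): lunch before demo ✓
(lunch, retro): lunch before retro ✓
(rehearsal, demo): rehearsal before demo ✓
(rehearsal, retro): rehearsal before retro ✓
(reindex, demo): reindex before demo ✓
(reindex, retro): reindex before retro ✓
(reindex, soundcheck): reindex before soundcheck ✓
(triage, audit): triage before audit ✓
(triage, demo): triage before demo ✓
(triage, deploy): triage before deploy ✓
(triage, load_test): triage before load_test ✓
(triage, retro): triage before retro ✓
(triage, soundcheck): triage before soundcheck ✓
Count: 15.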